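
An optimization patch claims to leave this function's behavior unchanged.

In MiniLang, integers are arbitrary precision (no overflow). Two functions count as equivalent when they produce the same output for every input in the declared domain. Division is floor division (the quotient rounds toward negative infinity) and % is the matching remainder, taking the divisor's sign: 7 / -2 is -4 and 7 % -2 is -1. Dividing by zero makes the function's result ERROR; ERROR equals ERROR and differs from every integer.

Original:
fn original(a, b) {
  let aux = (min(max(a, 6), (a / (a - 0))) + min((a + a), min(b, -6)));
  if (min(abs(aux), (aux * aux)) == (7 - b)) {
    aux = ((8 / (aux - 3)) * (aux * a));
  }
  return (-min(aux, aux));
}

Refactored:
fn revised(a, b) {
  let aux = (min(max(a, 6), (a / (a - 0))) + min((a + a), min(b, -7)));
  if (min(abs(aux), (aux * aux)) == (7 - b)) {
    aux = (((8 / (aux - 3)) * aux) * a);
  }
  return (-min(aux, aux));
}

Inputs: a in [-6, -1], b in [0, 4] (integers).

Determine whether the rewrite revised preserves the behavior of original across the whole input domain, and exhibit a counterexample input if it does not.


There is a counterexample at a=-3, b=0: 5 on one side, 6 on the other.
original: aux := -5 | (min(abs(aux), (aux * aux)) == (7 - b)): false | result 5
revised: aux := -6 | (min(abs(aux), (aux * aux)) == (7 - b)): false | result 6
verdict: not equivalent; witness: a=-3, b=0


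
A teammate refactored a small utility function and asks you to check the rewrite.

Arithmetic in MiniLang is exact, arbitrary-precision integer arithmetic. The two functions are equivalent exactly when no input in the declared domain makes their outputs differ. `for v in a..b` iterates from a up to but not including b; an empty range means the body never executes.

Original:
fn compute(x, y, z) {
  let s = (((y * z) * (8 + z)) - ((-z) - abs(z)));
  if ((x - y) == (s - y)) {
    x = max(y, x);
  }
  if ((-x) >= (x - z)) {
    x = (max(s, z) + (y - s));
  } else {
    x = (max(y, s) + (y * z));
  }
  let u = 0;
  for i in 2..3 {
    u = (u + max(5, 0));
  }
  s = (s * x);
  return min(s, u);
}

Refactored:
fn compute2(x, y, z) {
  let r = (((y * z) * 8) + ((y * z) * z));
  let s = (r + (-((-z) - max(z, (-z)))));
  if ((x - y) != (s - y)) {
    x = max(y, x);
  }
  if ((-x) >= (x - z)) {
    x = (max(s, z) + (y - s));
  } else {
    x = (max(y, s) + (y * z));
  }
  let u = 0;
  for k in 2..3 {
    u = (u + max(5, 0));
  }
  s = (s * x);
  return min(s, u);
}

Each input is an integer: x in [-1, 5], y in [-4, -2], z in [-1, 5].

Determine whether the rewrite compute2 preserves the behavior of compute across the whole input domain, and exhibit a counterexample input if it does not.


The edit looks behavioral (`((x - y) == (s - y))` became `((x - y) != (s - y))`), but over these ranges it never changes the outcome; all 147 inputs agree.
verdict: equivalent


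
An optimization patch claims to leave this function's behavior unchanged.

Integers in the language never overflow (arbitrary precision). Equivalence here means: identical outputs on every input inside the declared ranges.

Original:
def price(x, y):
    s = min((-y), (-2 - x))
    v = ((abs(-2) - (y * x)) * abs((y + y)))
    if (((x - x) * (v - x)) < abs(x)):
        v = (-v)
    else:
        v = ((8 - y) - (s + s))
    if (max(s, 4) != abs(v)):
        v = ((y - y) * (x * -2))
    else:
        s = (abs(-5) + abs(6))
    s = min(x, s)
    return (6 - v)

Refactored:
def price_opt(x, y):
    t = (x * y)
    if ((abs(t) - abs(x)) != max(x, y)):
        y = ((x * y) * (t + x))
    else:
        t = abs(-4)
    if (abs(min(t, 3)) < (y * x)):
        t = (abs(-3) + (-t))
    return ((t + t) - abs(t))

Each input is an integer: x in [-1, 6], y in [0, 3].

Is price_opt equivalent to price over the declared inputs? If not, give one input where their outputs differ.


Consider the input x=-1, y=0.
price: s := -1 | v := 0 | (((x - x) * (v - x)) < abs(x)): true | v := 0 | (max(s, 4) != abs(v)): true | v := 0 | s := -1 | result 6
price_opt: t := 0 | ((abs(t) - abs(x)) != max(x, y)): true | y := 0 | (abs(min(t, 3)) < (y * x)): false | result 0
6 and 0 differ, so these are not the same function on this domain.
verdict: not equivalent; witness: x=-1, y=0


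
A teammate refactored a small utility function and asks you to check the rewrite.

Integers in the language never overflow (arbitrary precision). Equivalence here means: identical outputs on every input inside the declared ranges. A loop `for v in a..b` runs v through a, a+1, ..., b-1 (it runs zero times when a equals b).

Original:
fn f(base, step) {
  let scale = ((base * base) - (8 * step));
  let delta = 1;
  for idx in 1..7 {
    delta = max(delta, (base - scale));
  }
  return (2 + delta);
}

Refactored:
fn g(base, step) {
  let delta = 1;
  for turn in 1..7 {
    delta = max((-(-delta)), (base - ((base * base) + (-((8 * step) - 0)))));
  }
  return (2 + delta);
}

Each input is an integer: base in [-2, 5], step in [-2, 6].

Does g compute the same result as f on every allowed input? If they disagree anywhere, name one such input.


Behavior is preserved: although statement counts differ; and local variable names differ; and constant usage differs; and arithmetic usage differs, the outputs never diverge.
As a probe, take base=0, step=6: f runs scale := -48 | delta := 1 | iter idx=1: | delta := 48 | iter idx=2: | delta := 48 | iter idx=3: | delta := 48 | iter idx=4: | delta := 48 | iter idx=5: | delta := 48 | iter idx=6: | delta := 48 | result 50; g runs delta := 1 | iter turn=1: | delta := 48 | iter turn=2: | delta := 48 | iter turn=3: | delta := 48 | iter turn=4: | delta := 48 | iter turn=5: | delta := 48 | iter turn=6: | delta := 48 | result 50; both end at 50.
Sweeping the whole domain (72 inputs) finds no disagreement.
verdict: equivalent


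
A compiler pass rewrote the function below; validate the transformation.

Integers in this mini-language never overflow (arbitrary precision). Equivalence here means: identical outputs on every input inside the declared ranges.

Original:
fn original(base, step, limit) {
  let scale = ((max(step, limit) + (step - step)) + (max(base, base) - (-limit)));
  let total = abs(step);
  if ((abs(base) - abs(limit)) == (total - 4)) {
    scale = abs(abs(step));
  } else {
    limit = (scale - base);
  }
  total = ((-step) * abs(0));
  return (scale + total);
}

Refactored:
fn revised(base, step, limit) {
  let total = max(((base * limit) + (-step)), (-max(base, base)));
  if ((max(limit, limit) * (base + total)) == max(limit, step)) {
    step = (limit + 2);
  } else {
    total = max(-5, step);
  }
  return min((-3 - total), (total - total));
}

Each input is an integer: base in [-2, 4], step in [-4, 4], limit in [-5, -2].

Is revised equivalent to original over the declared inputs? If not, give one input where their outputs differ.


There is a counterexample at base=-2, step=-4, limit=-5: -11 on one side, 0 on the other.
original: scale = -11; total = 4; ((abs(base) - abs(limit)) == (total - 4)) -> false; limit = -9; total = 0; return -11
revised: total = 14; ((max(limit, limit) * (base + total)) == max(limit, step)) -> false; total = -4; return 0
verdict: not equivalent; witness: base=-2, step=-4, limit=-5


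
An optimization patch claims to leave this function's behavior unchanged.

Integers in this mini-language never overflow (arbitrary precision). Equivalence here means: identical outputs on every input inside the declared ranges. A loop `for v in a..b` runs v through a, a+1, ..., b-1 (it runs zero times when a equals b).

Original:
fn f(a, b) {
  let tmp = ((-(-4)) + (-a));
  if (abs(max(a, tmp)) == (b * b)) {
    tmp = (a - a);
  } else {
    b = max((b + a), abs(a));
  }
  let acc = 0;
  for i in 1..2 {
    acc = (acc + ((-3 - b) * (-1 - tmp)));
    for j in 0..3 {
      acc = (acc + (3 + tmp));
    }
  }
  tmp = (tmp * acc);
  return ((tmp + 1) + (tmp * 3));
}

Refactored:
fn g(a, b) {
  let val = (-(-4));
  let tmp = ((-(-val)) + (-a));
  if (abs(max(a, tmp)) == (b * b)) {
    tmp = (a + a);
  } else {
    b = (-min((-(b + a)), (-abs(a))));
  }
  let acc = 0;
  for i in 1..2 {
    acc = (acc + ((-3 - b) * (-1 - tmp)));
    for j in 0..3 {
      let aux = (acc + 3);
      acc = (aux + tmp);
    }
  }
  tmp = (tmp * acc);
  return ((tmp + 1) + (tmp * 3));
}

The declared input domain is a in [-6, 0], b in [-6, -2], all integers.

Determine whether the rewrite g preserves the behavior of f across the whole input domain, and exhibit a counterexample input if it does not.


On input a=-5, b=-3, f returns 1 while g returns 841.
verdict: not equivalent; witness: a=-5, b=-3


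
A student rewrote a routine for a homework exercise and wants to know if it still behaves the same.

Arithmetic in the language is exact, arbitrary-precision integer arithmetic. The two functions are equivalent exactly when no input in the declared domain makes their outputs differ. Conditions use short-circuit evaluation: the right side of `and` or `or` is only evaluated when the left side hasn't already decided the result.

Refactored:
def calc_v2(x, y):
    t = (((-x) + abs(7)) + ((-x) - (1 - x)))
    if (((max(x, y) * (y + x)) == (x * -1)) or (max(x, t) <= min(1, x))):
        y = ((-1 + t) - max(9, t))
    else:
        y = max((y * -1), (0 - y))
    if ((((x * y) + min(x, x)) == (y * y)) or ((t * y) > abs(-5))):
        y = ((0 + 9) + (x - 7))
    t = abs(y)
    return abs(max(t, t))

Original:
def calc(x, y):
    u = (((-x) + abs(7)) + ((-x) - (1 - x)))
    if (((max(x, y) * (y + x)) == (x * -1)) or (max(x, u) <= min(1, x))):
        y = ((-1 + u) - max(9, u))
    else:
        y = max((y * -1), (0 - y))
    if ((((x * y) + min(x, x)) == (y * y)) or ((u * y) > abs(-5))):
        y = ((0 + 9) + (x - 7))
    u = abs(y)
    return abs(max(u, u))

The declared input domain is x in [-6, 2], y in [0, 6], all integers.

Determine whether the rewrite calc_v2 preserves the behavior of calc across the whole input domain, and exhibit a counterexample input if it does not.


Side by side, the visible changes include: local variable names differ.
One worked example (x=-1, y=4) — calc: u=7, then (((max(x, y) * (y + x)) == (x * -1)) or (max(x, u) <= min(1, x))) is false, then y=-4, then ((((x * y) + min(x, x)) == (y * y)) or ((u * y) > abs(-5))) is false, then u=4, then returns 4; calc_v2: t=7, then (((max(x, y) * (y + x)) == (x * -1)) or (max(x, t) <= min(1, x))) is false, then y=-4, then ((((x * y) + min(x, x)) == (y * y)) or ((t * y) > abs(-5))) is false, then t=4, then returns 4; agreement on 4.
Across all 63 domain points the two functions coincide.
verdict: equivalent


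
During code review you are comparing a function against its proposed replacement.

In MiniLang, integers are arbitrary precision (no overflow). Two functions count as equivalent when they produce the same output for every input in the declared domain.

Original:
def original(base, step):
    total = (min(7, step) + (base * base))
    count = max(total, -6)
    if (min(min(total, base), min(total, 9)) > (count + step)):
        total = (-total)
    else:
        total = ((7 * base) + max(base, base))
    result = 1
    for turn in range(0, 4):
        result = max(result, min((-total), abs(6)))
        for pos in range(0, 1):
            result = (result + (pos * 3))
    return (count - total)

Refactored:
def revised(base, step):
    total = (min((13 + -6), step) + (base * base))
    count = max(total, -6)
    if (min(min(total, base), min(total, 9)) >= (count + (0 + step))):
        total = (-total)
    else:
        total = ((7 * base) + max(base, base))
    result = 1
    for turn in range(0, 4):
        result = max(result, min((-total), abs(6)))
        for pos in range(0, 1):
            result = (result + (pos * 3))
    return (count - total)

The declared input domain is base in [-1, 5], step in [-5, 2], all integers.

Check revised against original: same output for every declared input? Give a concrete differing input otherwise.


Try base=-1, step=-1.
original: total = 0; count = 0; (min(min(total, base), min(total, 9)) > (count + step)) -> false; total = -8; result = 1; [turn=0]; result = 6; [pos=0]; result = 6; [turn=1]; result = 6; [pos=0]; result = 6; [turn=2]; result = 6; [pos=0]; result = 6; [turn=3]; result = 6; [pos=0]; result = 6; return 8
revised: total = 0; count = 0; (min(min(total, base), min(total, 9)) >= (count + (0 + step))) -> true; total = 0; result = 1; [turn=0]; result = 1; [pos=0]; result = 1; [turn=1]; result = 1; [pos=0]; result = 1; [turn=2]; result = 1; [pos=0]; result = 1; [turn=3]; result = 1; [pos=0]; result = 1; return 0
8 and 0 differ, so these are not the same function on this domain.
verdict: not equivalent; witness: base=-1, step=-1


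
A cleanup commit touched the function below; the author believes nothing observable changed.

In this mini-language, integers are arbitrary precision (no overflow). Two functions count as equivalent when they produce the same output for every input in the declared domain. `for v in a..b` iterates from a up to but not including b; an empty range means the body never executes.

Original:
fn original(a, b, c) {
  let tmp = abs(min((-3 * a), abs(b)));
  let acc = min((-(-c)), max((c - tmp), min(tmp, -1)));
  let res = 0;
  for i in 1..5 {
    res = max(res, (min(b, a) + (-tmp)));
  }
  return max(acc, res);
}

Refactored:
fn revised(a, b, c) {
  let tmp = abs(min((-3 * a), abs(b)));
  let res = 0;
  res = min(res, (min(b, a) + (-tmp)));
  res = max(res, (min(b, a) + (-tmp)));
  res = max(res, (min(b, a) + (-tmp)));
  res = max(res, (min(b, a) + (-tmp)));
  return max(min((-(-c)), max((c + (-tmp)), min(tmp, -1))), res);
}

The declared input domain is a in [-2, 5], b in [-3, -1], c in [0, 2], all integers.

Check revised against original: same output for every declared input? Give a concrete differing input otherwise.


On input a=-2, b=-3, c=0, original returns 0 while revised returns -1.
verdict: not equivalent; witness: a=-2, b=-3, c=0


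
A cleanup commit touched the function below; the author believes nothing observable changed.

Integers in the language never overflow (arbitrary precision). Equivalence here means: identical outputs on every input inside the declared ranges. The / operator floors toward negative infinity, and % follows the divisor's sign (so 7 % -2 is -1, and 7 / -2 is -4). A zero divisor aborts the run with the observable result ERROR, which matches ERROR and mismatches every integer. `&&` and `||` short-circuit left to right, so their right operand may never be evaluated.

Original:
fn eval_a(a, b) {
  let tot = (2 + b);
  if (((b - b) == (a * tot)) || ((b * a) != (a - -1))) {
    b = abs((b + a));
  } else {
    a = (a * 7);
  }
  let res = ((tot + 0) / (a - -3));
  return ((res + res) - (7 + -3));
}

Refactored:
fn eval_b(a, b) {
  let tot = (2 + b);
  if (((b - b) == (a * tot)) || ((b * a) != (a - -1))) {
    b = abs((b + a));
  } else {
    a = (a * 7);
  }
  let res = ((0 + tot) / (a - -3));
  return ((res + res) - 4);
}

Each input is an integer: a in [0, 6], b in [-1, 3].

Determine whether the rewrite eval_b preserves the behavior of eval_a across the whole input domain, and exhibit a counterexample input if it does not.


This is a faithful refactor — constant usage differs, arithmetic usage differs, but the computed results match everywhere.
One worked example (a=0, b=1) — eval_a: tot=3, then (((b - b) == (a * tot)) || ((b * a) != (a - -1))) is true, then b=1, then res=1, then returns -2; eval_b: tot=3, then (((b - b) == (a * tot)) || ((b * a) != (a - -1))) is true, then b=1, then res=1, then returns -2; agreement on -2.
Across all 35 domain points the two functions coincide.
verdict: equivalent


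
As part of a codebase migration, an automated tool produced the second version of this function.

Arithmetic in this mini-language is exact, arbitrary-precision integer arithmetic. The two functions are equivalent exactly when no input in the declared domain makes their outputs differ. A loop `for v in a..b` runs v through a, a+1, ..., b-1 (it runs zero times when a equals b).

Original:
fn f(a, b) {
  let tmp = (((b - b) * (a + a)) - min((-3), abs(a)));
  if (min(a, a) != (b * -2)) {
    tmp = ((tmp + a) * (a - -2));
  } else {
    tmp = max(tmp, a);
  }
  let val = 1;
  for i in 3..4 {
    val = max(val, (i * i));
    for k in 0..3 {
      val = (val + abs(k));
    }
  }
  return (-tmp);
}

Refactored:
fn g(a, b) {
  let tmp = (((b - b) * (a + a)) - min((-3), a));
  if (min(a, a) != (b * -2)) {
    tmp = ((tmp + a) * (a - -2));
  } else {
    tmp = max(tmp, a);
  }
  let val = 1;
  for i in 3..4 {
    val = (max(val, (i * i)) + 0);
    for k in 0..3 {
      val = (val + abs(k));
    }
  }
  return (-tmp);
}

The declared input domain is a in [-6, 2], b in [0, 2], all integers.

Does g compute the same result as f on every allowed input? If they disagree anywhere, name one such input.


The rewrite breaks on a=-6, b=0, where the results are -12 and 0.
f: tmp := 3 | (min(a, a) != (b * -2)): true | tmp := 12 | val := 1 | iter i=3: | val := 9 | iter k=0: | val := 9 | iter k=1: | val := 10 | iter k=2: | val := 12 | result -12
g: tmp := 6 | (min(a, a) != (b * -2)): true | tmp := 0 | val := 1 | iter i=3: | val := 9 | iter k=0: | val := 9 | iter k=1: | val := 10 | iter k=2: | val := 12 | result 0
verdict: not equivalent; witness: a=-6, b=0


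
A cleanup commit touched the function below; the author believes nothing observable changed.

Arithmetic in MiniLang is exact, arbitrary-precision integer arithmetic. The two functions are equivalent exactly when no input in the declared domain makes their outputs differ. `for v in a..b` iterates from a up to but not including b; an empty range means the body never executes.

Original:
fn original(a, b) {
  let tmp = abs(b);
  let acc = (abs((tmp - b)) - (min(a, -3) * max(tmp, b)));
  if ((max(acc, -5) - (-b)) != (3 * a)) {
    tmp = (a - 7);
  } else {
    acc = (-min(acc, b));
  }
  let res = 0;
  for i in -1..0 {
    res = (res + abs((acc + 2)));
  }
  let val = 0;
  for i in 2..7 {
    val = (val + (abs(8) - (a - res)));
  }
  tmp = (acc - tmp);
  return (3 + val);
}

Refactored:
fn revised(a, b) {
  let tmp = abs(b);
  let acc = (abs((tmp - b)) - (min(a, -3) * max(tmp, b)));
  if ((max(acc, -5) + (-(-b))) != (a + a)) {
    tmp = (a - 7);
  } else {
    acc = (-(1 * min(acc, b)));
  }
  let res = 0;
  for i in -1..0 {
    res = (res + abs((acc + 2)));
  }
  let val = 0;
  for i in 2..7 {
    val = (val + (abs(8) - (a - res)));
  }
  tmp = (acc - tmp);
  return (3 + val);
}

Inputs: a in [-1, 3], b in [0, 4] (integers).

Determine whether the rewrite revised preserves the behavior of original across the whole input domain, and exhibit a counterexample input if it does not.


There is a counterexample at a=2, b=1: 58 on one side, 38 on the other.
original: tmp := 1 | acc := 3 | ((max(acc, -5) - (-b)) != (3 * a)): true | tmp := -5 | res := 0 | iter i=-1: | res := 5 | val := 0 | iter i=2: | val := 11 | iter i=3: | val := 22 | iter i=4: | val := 33 | iter i=5: | val := 44 | iter i=6: | val := 55 | tmp := 8 | result 58
revised: tmp := 1 | acc := 3 | ((max(acc, -5) + (-(-b))) != (a + a)): false | acc := -1 | res := 0 | iter i=-1: | res := 1 | val := 0 | iter i=2: | val := 7 | iter i=3: | val := 14 | iter i=4: | val := 21 | iter i=5: | val := 28 | iter i=6: | val := 35 | tmp := -2 | result 38
verdict: not equivalent; witness: a=2, b=1


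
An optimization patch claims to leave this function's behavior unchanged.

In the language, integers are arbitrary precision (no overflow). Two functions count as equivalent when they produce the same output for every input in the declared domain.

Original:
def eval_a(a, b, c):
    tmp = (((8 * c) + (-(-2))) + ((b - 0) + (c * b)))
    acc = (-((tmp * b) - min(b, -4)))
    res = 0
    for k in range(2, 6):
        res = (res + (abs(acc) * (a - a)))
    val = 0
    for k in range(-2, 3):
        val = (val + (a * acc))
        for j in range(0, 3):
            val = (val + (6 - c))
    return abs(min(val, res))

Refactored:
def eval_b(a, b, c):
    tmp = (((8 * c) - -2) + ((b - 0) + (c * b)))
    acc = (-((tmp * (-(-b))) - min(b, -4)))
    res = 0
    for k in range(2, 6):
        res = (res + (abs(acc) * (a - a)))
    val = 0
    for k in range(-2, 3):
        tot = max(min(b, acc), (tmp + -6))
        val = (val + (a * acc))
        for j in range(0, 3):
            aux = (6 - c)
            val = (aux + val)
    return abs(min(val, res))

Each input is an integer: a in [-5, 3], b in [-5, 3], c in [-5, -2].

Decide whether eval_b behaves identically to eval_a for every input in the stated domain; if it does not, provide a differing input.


The suspicious-looking change has no observable effect anywhere in the declared ranges.
Tracing a=-2, b=-3, c=-4: eval_a: tmp := -21 | acc := -67 | res := 0 | iter k=2: | res := 0 | iter k=3: | res := 0 | iter k=4: | res := 0 | iter k=5: | res := 0 | val := 0 | iter k=-2: | val := 134 | iter j=0: | val := 144 | iter j=1: | val := 154 | iter j=2: | val := 164 | iter k=-1: | val := 298 | iter j=0: | val := 308 | iter j=1: | val := 318 | iter j=2: | val := 328 | iter k=0: | val := 462 | iter j=0: | val := 472 | iter j=1: | val := 482 | iter j=2: | val := 492 | iter k=1: | val := 626 | iter j=0: | val := 636 | iter j=1: | val := 646 | iter j=2: | val := 656 | iter k=2: | val := 790 | iter j=0: | val := 800 | iter j=1: | val := 810 | iter j=2: | val := 820 | result 0 | eval_b: tmp := -21 | acc := -67 | res := 0 | iter k=2: | res := 0 | iter k=3: | res := 0 | iter k=4: | res := 0 | iter k=5: | res := 0 | val := 0 | iter k=-2: | tot := -27 | val := 134 | iter j=0: | aux := 10 | val := 144 | iter j=1: | aux := 10 | val := 154 | iter j=2: | aux := 10 | val := 164 | iter k=-1: | tot := -27 | val := 298 | iter j=0: | aux := 10 | val := 308 | iter j=1: | aux := 10 | val := 318 | iter j=2: | aux := 10 | val := 328 | iter k=0: | tot := -27 | val := 462 | iter j=0: | aux := 10 | val := 472 | iter j=1: | aux := 10 | val := 482 | iter j=2: | aux := 10 | val := 492 | iter k=1: | tot := -27 | val := 626 | iter j=0: | aux := 10 | val := 636 | iter j=1: | aux := 10 | val := 646 | iter j=2: | aux := 10 | val := 656 | iter k=2: | tot := -27 | val := 790 | iter j=0: | aux := 10 | val := 800 | iter j=1: | aux := 10 | val := 810 | iter j=2: | aux := 10 | val := 820 | result 0 — matching result 0.
An exhaustive pass over the 324 declared inputs shows identical outputs.
verdict: equivalent


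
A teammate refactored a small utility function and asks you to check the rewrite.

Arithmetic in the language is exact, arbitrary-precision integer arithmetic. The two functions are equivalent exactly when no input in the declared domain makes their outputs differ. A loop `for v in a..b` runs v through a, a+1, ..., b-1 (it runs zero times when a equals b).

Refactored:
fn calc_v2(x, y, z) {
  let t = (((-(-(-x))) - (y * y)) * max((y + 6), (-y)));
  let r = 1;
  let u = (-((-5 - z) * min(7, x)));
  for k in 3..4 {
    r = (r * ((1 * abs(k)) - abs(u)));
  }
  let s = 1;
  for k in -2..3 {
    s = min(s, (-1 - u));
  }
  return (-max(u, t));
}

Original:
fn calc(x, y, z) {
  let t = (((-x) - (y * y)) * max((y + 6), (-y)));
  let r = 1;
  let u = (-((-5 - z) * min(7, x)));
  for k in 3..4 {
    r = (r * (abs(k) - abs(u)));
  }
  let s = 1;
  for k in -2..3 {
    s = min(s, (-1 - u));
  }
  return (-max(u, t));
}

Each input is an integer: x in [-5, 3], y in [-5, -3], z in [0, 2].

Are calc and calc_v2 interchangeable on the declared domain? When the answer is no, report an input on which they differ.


Changes here: constant usage differs; and arithmetic usage differs; the full 81-point sweep finds no disagreement.
verdict: equivalent


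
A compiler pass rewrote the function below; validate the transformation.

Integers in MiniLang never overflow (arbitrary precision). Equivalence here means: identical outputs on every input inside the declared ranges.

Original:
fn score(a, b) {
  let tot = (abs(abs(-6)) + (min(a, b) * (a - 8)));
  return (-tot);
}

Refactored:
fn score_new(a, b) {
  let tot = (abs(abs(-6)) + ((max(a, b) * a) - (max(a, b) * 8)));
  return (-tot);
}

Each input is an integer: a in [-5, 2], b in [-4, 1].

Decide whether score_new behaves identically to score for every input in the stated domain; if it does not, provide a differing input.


Not equivalent: a=-5, b=-4 separates them (-71 vs -58).
score: tot becomes 71; next final value -71
score_new: tot becomes 58; next final value -58
verdict: not equivalent; witness: a=-5, b=-4


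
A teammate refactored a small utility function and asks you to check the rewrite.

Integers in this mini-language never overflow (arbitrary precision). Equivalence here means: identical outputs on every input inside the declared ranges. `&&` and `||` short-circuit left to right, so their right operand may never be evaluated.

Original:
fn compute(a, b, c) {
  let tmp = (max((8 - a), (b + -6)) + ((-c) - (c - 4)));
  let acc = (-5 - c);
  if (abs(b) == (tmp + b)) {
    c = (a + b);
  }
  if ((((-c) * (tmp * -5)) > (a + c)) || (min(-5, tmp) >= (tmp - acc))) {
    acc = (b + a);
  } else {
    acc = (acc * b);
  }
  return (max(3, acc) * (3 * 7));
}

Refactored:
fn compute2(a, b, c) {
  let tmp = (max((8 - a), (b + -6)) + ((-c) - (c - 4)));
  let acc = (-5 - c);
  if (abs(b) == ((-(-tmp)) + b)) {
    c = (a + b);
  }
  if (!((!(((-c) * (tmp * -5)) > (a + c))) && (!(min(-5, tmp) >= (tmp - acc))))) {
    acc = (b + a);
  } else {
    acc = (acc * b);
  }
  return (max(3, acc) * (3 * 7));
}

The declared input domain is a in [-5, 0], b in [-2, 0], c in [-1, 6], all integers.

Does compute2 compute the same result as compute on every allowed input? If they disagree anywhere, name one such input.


Behavior is preserved: although boolean connective usage differs, the outputs never diverge.
Tracing a=-4, b=0, c=5: compute: tmp=6, then acc=-10, then (abs(b) == (tmp + b)) is false, then ((((-c) * (tmp * -5)) > (a + c)) || (min(-5, tmp) >= (tmp - acc))) is true, then acc=-4, then returns 63 | compute2: tmp=6, then acc=-10, then (abs(b) == ((-(-tmp)) + b)) is false, then (!((!(((-c) * (tmp * -5)) > (a + c))) && (!(min(-5, tmp) >= (tmp - acc))))) is true, then acc=-4, then returns 63 — matching result 63.
Every one of the 144 inputs gives matching results.
verdict: equivalent


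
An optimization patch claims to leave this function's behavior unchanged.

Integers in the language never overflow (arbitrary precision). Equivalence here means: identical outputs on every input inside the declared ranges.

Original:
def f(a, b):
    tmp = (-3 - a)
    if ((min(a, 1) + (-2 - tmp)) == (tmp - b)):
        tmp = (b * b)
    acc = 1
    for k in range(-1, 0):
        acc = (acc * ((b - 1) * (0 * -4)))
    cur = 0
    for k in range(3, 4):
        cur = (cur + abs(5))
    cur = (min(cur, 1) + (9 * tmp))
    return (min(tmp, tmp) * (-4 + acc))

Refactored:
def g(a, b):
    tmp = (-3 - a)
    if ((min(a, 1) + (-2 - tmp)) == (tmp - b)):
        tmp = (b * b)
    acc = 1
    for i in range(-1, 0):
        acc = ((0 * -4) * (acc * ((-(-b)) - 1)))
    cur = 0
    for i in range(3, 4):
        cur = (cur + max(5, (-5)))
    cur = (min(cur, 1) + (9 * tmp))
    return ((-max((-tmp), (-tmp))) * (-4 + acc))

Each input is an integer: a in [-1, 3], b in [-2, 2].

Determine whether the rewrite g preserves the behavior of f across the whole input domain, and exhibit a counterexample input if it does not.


Side by side, the visible changes include: local variable names differ; also min/max/abs usage differs; also constant usage differs.
Tracing a=0, b=1: f: tmp = -3; ((min(a, 1) + (-2 - tmp)) == (tmp - b)) -> false; acc = 1; [k=-1]; acc = 0; cur = 0; [k=3]; cur = 5; cur = -26; return 12 | g: tmp = -3; ((min(a, 1) + (-2 - tmp)) == (tmp - b)) -> false; acc = 1; [i=-1]; acc = 0; cur = 0; [i=3]; cur = 5; cur = -26; return 12 — matching result 12.
Every one of the 25 inputs gives matching results.
verdict: equivalent


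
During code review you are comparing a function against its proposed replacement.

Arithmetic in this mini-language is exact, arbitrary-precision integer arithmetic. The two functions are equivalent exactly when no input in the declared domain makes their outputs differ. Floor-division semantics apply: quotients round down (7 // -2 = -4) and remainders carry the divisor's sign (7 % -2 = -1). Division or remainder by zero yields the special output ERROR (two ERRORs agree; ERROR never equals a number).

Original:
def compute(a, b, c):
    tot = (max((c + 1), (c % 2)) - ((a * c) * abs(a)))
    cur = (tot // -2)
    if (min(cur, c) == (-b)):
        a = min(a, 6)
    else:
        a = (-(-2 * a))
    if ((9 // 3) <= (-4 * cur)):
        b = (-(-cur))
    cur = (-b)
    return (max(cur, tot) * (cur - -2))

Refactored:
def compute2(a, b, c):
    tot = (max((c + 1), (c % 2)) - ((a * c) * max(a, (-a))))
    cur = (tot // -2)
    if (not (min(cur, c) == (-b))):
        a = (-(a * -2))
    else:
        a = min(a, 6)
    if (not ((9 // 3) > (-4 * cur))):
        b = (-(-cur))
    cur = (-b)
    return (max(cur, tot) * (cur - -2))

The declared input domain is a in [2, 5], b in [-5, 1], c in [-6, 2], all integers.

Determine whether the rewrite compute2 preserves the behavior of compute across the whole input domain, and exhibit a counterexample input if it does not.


Reading the diff, among the changes: boolean connective usage differs, plus comparison usage differs, plus min/max/abs usage differs.
Tracing a=4, b=-3, c=2: compute: tot = -29; cur = 14; (min(cur, c) == (-b)) -> false; a = 8; ((9 // 3) <= (-4 * cur)) -> false; cur = 3; return 15 | compute2: tot = -29; cur = 14; (not (min(cur, c) == (-b))) -> true; a = 8; (not ((9 // 3) > (-4 * cur))) -> false; cur = 3; return 15 — matching result 15.
Checked all 252 inputs in the declared domain: the outputs agree on every one.
verdict: equivalent


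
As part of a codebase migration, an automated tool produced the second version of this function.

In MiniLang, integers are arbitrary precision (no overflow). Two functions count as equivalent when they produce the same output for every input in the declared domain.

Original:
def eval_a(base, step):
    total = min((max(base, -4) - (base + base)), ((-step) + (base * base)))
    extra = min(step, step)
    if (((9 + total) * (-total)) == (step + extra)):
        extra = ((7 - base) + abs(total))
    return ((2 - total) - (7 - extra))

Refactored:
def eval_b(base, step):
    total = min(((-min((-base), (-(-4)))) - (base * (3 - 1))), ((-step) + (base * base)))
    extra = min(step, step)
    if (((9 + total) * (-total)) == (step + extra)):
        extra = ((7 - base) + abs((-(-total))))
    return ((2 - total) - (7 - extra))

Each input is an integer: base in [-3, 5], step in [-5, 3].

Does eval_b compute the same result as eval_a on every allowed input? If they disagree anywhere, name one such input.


Equivalent — the differences include min/max/abs usage differs; arithmetic usage differs; constant usage differs, yet no declared input distinguishes the two.
Spot check at base=-1, step=-3 — eval_a: total := 1 | extra := -3 | (((9 + total) * (-total)) == (step + extra)): false | result -9. eval_b: total := 1 | extra := -3 | (((9 + total) * (-total)) == (step + extra)): false | result -9. Both give -9.
Sweeping the whole domain (81 inputs) finds no disagreement.
verdict: equivalent


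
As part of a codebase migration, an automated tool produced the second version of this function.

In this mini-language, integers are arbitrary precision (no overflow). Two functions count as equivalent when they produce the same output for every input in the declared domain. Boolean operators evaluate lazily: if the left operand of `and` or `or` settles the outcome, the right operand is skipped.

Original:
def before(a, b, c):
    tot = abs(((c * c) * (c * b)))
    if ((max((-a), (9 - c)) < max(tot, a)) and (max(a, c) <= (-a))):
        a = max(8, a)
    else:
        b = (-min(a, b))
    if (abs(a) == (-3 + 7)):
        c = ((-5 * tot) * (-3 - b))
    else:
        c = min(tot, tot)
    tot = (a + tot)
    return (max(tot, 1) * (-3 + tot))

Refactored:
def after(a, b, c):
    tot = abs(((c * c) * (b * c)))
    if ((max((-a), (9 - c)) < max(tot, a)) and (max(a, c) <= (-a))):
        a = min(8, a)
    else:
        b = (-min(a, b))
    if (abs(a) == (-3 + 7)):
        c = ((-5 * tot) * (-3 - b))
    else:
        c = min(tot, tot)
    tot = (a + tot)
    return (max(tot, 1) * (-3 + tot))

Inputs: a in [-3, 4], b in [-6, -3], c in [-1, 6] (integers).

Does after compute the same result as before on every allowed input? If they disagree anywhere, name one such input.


Take a=-3, b=-6, c=2.
before: tot = 48; ((max((-a), (9 - c)) < max(tot, a)) and (max(a, c) <= (-a))) -> true; a = 8; (abs(a) == (-3 + 7)) -> false; c = 48; tot = 56; return 2968
after: tot = 48; ((max((-a), (9 - c)) < max(tot, a)) and (max(a, c) <= (-a))) -> true; a = -3; (abs(a) == (-3 + 7)) -> false; c = 48; tot = 45; return 1890
2968 vs 1890 — the two versions disagree here.
verdict: not equivalent; witness: a=-3, b=-6, c=2


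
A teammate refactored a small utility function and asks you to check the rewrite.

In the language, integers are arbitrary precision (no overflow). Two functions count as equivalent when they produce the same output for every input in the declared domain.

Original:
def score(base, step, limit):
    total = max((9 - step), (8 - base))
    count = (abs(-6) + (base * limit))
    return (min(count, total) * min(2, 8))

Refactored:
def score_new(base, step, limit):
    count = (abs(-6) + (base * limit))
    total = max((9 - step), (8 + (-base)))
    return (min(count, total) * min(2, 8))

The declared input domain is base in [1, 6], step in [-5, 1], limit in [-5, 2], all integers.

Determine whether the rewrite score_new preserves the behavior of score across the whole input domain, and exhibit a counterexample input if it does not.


Comparing the listings, the differences include: arithmetic usage differs.
Spot check at base=6, step=-1, limit=1 — score: total = 10; count = 12; return 20. score_new: count = 12; total = 10; return 20. Both give 20.
Sweeping the whole domain (336 inputs) finds no disagreement.
verdict: equivalent


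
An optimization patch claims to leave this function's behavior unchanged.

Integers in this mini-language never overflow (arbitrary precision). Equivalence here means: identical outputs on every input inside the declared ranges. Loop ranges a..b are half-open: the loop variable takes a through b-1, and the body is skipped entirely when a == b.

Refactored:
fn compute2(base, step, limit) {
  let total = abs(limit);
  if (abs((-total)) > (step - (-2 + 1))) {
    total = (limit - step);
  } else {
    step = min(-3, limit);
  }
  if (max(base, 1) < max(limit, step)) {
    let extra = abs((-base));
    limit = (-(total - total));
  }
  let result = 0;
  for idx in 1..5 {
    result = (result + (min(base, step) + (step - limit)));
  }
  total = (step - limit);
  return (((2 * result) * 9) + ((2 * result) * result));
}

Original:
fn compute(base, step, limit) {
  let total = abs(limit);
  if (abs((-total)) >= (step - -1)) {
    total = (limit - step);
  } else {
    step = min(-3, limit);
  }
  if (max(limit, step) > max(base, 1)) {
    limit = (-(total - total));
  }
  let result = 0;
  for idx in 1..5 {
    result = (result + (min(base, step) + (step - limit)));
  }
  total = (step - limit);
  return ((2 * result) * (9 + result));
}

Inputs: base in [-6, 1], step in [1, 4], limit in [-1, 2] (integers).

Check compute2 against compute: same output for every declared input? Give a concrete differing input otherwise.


These are not equivalent — on base=-6, step=1, limit=2 the outputs split (440 vs 1944).
compute: total becomes 2; next (abs((-total)) >= (step - -1)) evaluates to true; next total becomes 1; next (max(limit, step) > max(base, 1)) evaluates to true; next limit becomes 0; next result becomes 0; next at idx=1:; next result becomes -5; next at idx=2:; next result becomes -10; next at idx=3:; next result becomes -15; next at idx=4:; next result becomes -20; next total becomes 1; next final value 440
compute2: total becomes 2; next (abs((-total)) > (step - (-2 + 1))) evaluates to false; next step becomes -3; next (max(base, 1) < max(limit, step)) evaluates to true; next extra becomes 6; next limit becomes 0; next result becomes 0; next at idx=1:; next result becomes -9; next at idx=2:; next result becomes -18; next at idx=3:; next result becomes -27; next at idx=4:; next result becomes -36; next total becomes -3; next final value 1944
verdict: not equivalent; witness: base=-6, step=1, limit=2


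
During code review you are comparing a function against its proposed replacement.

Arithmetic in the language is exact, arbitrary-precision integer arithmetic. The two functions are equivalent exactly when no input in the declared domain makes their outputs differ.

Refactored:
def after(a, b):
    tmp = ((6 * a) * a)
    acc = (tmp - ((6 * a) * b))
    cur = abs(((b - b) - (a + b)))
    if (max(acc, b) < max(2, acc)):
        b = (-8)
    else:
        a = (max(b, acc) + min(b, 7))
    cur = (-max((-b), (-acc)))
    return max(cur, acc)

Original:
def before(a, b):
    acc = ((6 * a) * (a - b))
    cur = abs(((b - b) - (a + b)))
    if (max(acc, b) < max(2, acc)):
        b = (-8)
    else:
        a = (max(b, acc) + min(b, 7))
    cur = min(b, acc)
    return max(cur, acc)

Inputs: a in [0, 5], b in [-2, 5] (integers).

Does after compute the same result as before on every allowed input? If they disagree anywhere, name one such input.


Comparing the listings, the differences include: min/max/abs usage differs; statement counts differ; constant usage differs; arithmetic usage differs; local variable names differ.
As a probe, take a=3, b=1: before runs acc = 36; cur = 4; (max(acc, b) < max(2, acc)) -> false; a = 37; cur = 1; return 36; after runs tmp = 54; acc = 36; cur = 4; (max(acc, b) < max(2, acc)) -> false; a = 37; cur = 1; return 36; both end at 36.
Every one of the 48 inputs gives matching results.
verdict: equivalent


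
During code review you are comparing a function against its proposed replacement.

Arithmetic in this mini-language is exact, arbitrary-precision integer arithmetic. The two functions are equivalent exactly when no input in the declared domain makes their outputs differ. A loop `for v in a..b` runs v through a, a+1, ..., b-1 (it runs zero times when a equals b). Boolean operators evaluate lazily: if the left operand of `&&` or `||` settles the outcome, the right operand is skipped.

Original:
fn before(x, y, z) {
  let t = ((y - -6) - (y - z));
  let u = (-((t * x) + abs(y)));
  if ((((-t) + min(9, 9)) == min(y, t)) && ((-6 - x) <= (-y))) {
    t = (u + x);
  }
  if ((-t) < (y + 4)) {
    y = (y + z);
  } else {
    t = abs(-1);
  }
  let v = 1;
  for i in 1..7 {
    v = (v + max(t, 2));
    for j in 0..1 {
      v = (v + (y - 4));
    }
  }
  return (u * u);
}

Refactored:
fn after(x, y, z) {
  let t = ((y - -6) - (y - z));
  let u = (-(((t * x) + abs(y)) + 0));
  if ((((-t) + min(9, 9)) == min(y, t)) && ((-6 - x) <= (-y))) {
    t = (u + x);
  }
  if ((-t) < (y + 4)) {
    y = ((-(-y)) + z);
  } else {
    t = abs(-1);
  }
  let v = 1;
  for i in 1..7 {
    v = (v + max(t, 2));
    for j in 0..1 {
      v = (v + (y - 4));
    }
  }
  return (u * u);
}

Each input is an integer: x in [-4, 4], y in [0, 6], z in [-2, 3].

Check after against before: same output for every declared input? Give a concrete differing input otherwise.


Comparing the listings, the differences include: constant usage differs, plus arithmetic usage differs.
Tracing x=-1, y=0, z=-1: before: t=5, then u=5, then ((((-t) + min(9, 9)) == min(y, t)) && ((-6 - x) <= (-y))) is false, then ((-t) < (y + 4)) is true, then y=-1, then v=1, then (i=1), then v=6, then (j=0), then v=1, then (i=2), then v=6, then (j=0), then v=1, then (i=3), then v=6, then (j=0), then v=1, then (i=4), then v=6, then (j=0), then v=1, then (i=5), then v=6, then (j=0), then v=1, then (i=6), then v=6, then (j=0), then v=1, then returns 25 | after: t=5, then u=5, then ((((-t) + min(9, 9)) == min(y, t)) && ((-6 - x) <= (-y))) is false, then ((-t) < (y + 4)) is true, then y=-1, then v=1, then (i=1), then v=6, then (j=0), then v=1, then (i=2), then v=6, then (j=0), then v=1, then (i=3), then v=6, then (j=0), then v=1, then (i=4), then v=6, then (j=0), then v=1, then (i=5), then v=6, then (j=0), then v=1, then (i=6), then v=6, then (j=0), then v=1, then returns 25 — matching result 25.
Every one of the 378 inputs gives matching results.
verdict: equivalent
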